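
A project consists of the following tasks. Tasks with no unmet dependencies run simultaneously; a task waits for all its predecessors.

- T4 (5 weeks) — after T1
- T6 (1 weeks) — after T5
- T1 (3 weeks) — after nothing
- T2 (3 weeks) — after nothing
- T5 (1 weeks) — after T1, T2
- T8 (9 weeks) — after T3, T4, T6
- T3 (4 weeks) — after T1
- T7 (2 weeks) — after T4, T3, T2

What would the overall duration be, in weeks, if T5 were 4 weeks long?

The binding path is T1→T4→T8 = 3+5+9 = 17; finish at 17 weeks.
T5 has 3 weeks of float (longest path through it is 14).
The critical path is still T1→T4→T8; finish is now 17 weeks.

17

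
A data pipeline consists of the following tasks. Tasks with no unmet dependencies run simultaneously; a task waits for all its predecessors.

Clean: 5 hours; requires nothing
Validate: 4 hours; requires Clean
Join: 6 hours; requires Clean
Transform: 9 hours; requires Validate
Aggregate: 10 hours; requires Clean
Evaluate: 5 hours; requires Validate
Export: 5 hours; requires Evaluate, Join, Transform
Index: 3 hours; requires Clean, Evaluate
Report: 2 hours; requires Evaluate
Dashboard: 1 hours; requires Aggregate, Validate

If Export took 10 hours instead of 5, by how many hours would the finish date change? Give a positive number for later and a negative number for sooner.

The binding path is Clean→Validate→Transform→Export = 5+4+9+5 = 23; finish at 23 hours.
Export lies on that path, so at 10 hours the path becomes 28 hours.
No other chain overtakes it, so the finish is 28 hours.
Change in finish: 28 − 23 = +5 hours.

5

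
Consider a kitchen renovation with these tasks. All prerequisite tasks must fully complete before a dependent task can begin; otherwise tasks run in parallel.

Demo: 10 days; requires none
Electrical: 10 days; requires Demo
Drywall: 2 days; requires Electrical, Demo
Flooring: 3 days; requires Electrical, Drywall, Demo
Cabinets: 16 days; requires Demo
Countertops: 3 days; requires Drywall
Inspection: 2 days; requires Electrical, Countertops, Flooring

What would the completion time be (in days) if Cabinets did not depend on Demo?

Original critical path: Demo→Electrical→Drywall→Flooring→Inspection = 10+10+2+3+2 = 27 ⇒ 27 days.
Without Demo→Cabinets, Cabinets's earliest start moves from 10 to 0.
After: Demo→Electrical→Drywall→Flooring→Inspection = 10+10+2+3+2 = 27 → 27 days.

27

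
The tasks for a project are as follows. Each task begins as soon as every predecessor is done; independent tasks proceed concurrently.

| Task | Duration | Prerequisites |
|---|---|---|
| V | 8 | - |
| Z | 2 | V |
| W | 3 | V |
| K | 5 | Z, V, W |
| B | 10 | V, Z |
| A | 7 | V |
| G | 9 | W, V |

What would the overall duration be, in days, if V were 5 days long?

Actual critical path: V→Z→B = 8+2+10 = 20 ⇒ 20 days.
Since V is critical, the -3 change carries straight to that chain (now 17 days).
That remains the longest chain; total 17 days.

17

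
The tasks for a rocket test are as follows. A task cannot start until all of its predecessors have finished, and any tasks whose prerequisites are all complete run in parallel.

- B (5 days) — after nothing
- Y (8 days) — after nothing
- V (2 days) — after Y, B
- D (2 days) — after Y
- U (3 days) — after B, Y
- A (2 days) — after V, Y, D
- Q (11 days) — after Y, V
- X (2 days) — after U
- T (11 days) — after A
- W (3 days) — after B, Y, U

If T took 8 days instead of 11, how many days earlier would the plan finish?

Baseline: Y→V→A→T = 8+2+2+11 = 23 → 23 days.
Since T is critical, the -3 change carries straight to that chain (now 20 days).
The binding chain switches to Y→V→Q = 8+2+11 = 21; finish 21 days.
Change in finish: 21 − 23 = -2 days.

2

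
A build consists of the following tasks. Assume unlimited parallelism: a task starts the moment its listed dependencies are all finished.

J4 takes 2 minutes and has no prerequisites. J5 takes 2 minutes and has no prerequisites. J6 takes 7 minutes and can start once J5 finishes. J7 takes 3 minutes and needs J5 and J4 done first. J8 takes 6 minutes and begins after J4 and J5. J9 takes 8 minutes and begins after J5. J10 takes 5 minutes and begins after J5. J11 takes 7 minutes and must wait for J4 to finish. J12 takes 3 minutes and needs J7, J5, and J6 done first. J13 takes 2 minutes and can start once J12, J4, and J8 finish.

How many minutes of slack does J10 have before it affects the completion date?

7

J5→J6→J12→J13 = 2+7+3+2 = 14 sets the makespan at 14 minutes.
J10 finishes as early as 7 and must finish by 14.
So J10 can slip 14 − 7 = 7 minutes.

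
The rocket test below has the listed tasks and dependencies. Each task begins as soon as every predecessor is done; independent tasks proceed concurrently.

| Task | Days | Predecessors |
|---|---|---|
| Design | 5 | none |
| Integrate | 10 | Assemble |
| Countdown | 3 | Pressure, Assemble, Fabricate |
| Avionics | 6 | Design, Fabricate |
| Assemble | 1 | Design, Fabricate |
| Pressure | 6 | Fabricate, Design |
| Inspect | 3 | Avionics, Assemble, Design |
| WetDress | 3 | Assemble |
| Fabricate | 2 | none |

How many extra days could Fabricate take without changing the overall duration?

The longest chain is Design→Assemble→Integrate = 5+1+10 = 16; overall finish 16 days.
Fabricate finishes as early as 2 and must finish by 5.
Slack of Fabricate = 3 − 0 = 3 days.

3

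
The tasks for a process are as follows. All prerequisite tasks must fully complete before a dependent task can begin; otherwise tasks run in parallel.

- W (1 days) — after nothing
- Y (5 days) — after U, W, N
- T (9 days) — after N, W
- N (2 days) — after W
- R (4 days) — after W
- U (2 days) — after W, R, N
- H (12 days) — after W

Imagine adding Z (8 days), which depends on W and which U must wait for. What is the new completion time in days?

Originally the job takes 13 days.
With Z inserted, U now waits for max(W, R, N, Z).
New critical path: W→Z→U→Y = 1+8+2+5 = 16 ⇒ 16 days.

16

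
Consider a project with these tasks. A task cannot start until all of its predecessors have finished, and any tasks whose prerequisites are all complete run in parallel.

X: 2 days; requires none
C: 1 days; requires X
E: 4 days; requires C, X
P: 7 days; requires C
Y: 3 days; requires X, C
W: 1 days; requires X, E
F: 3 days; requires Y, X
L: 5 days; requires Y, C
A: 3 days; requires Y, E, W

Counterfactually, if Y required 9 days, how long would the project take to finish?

17

Baseline: X→C→Y→L = 2+1+3+5 = 11 → 11 days.
Y lies on that path, so at 9 days the path becomes 17 days.
That remains the longest chain; total 17 days.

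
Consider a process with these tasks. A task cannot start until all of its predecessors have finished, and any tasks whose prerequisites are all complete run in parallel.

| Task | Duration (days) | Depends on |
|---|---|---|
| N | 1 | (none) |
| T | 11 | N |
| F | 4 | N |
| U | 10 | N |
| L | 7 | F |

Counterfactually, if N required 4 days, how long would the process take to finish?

15

Baseline: N→F→L = 1+4+7 = 12 → 12 days.
N lies on that path, so at 4 days the path becomes 15 days.
The critical path is still N→F→L; finish is now 15 days.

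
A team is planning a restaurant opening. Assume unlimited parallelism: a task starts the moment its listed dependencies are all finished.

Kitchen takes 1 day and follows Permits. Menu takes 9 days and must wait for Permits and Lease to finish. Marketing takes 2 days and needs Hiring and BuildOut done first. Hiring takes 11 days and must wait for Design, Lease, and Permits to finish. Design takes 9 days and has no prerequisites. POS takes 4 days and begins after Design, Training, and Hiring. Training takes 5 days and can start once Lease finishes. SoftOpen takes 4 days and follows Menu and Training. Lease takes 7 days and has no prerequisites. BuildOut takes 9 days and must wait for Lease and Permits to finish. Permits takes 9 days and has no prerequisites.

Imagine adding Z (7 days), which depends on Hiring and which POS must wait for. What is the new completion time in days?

31

Originally the job takes 24 days.
With Z inserted, POS now waits for max(Design, Training, Hiring, Z).
New critical path: Permits→Hiring→Z→POS = 9+11+7+4 = 31 ⇒ 31 days.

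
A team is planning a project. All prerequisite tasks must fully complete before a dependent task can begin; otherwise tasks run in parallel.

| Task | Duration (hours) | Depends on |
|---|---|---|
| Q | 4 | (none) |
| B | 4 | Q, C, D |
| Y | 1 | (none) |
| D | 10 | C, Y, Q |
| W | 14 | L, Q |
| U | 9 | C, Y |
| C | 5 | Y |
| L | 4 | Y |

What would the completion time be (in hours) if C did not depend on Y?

19

Before: longest chain Y→C→D→B = 1+5+10+4 = 20, finish 20.
Without Y→C, C's earliest start moves from 1 to 0.
The longest chain is now Y→L→W = 1+4+14 = 19, so the schedule takes 19 hours.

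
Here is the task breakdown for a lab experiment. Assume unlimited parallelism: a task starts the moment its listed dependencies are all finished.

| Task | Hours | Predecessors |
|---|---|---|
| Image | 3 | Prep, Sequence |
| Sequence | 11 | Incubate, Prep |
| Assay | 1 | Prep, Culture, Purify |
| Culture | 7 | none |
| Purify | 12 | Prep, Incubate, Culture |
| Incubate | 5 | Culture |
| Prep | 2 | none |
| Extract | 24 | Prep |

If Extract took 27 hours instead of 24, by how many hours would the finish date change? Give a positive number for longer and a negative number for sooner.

3

The binding path is Prep→Extract = 2+24 = 26; finish at 26 hours.
Since Extract is critical, the +3 change carries straight to that chain (now 29 hours).
The critical path is still Prep→Extract; finish is now 29 hours.
Change in finish: 29 − 26 = +3 hours.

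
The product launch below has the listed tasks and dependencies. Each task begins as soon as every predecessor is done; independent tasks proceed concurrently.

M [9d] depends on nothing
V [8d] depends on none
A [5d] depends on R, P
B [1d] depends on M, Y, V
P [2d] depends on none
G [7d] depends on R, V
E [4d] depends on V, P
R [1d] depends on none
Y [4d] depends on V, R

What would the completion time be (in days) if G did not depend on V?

13

Before: longest chain V→G = 8+7 = 15, finish 15.
Without V→G, G's earliest start moves from 8 to 1.
The longest chain is now V→Y→B = 8+4+1 = 13, so the job takes 13 days.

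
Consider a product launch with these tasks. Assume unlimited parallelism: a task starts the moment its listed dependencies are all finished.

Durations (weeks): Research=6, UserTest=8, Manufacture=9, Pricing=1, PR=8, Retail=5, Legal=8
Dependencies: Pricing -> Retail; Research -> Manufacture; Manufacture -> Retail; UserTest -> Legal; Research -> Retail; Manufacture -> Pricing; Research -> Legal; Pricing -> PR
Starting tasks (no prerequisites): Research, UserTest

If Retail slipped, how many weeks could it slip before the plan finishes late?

3

Research→Manufacture→Pricing→PR = 6+9+1+8 = 24 sets the makespan at 24 weeks.
The longest chain containing Retail totals 21 weeks.
Float = 24 − 21 = 3.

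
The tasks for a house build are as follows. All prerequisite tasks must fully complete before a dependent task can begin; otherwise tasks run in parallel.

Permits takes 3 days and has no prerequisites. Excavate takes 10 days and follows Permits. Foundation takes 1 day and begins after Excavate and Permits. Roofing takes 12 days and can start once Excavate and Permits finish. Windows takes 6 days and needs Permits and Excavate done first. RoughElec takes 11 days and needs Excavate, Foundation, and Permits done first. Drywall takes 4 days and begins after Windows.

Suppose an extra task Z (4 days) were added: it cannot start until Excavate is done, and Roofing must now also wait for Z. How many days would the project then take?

Originally the project takes 25 days.
With Z inserted, Roofing now waits for max(Excavate, Permits, Z).
New critical path: Permits→Excavate→Z→Roofing = 3+10+4+12 = 29 ⇒ 29 days.

29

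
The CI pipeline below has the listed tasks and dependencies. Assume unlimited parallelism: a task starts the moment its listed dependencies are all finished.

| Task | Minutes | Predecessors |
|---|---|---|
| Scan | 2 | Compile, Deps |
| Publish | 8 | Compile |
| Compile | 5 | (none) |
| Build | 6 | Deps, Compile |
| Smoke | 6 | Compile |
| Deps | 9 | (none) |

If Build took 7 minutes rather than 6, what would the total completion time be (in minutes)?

Actual critical path: Deps→Build = 9+6 = 15 ⇒ 15 minutes.
Build lies on that path, so at 7 minutes the path becomes 16 minutes.
No other chain overtakes it, so the finish is 16 minutes.

16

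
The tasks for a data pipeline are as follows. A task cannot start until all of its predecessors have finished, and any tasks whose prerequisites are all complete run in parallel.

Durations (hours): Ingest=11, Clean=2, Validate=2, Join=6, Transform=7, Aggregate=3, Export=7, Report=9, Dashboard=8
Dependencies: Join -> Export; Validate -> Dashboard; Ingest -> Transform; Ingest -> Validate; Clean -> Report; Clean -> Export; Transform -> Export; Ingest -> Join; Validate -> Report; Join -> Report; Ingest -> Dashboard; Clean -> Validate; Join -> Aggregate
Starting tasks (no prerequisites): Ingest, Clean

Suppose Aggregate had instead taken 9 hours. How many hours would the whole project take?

26

The binding path is Ingest→Join→Report = 11+6+9 = 26; finish at 26 hours.
Aggregate is off the critical path — its longest chain is 20 hours, giving 6 of slack.
New critical path: Ingest→Join→Aggregate = 11+6+9 = 26 ⇒ 26 hours.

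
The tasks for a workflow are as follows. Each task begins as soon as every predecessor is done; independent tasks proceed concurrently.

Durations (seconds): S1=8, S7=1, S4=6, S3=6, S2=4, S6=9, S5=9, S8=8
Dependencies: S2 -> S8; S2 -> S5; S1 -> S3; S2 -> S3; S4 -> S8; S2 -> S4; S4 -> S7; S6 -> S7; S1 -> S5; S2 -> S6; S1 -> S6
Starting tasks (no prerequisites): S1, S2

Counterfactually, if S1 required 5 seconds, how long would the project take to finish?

18

As given, the longest chain is S1→S6→S7 = 8+9+1 = 18, so the finish is 18 seconds.
S1 lies on that path, so at 5 seconds the path becomes 15 seconds.
The binding chain switches to S2→S4→S8 = 4+6+8 = 18; finish 18 seconds.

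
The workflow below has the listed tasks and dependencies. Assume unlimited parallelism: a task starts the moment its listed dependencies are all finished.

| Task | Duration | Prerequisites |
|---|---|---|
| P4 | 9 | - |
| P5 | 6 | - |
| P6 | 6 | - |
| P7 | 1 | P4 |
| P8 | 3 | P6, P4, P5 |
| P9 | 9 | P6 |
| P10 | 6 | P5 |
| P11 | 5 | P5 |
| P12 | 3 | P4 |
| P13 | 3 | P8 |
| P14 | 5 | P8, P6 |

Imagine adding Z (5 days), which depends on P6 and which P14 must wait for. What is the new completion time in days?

17

Originally the schedule takes 17 days.
With Z inserted, P14 now waits for max(P8, P6, Z).
New critical path: P4→P8→P14 = 9+3+5 = 17 ⇒ 17 days.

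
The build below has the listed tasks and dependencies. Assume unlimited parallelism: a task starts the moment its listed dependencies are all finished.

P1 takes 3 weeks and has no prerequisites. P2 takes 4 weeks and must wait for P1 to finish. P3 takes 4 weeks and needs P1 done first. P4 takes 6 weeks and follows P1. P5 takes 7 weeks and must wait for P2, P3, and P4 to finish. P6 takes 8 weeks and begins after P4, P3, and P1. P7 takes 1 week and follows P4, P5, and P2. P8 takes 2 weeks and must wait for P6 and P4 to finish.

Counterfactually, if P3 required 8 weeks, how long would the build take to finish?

21

Critical path before the change: P1→P4→P6→P8 = 3+6+8+2 = 19 giving 19 weeks.
P3 has 2 weeks of float (longest path through it is 17).
The binding chain switches to P1→P3→P6→P8 = 3+8+8+2 = 21; finish 21 weeks.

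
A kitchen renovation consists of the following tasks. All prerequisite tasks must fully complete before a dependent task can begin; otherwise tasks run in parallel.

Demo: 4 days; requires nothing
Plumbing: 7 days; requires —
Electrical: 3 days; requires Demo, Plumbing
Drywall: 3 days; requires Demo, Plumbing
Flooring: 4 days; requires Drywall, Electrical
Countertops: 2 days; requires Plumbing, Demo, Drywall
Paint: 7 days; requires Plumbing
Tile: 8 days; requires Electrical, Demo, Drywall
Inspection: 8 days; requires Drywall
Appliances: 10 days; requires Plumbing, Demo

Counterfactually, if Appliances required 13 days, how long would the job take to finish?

20

Actual critical path: Plumbing→Electrical→Tile = 7+3+8 = 18 ⇒ 18 days.
Appliances has 1 day of float (longest path through it is 17).
Now Plumbing→Appliances = 7+13 = 20 is longest, so the finish becomes 20 days.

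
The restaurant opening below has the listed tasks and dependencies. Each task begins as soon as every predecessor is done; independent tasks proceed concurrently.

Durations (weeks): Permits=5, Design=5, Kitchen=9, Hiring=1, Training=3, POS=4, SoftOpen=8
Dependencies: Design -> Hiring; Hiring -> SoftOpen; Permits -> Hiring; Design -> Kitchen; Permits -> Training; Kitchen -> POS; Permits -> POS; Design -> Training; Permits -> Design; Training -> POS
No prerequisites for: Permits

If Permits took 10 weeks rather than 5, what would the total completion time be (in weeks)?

28

Critical path before the change: Permits→Design→Kitchen→POS = 5+5+9+4 = 23 giving 23 weeks.
Since Permits is critical, the +5 change carries straight to that chain (now 28 weeks).
That remains the longest chain; total 28 weeks.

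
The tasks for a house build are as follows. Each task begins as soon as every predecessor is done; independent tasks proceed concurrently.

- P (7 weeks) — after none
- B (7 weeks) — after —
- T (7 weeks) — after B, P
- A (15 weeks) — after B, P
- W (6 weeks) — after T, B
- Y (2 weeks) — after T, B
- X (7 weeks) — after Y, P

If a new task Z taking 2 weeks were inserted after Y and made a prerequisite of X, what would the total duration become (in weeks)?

Originally the house build takes 23 weeks.
With Z inserted, X now waits for max(Y, P, Z).
New critical path: P→T→Y→Z→X = 7+7+2+2+7 = 25 ⇒ 25 weeks.

25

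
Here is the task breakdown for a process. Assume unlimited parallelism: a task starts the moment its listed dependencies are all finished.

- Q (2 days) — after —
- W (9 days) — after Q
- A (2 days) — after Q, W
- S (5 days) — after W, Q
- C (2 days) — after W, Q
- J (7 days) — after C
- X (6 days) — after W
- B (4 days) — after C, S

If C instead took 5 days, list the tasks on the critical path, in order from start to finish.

Baseline: Q→W→C→J = 2+9+2+7 = 20 → 20 days.
C is on the critical path; changing it to 5 makes that path 23 days.
No other chain overtakes it, so the finish is 23 days.

Q, W, C, J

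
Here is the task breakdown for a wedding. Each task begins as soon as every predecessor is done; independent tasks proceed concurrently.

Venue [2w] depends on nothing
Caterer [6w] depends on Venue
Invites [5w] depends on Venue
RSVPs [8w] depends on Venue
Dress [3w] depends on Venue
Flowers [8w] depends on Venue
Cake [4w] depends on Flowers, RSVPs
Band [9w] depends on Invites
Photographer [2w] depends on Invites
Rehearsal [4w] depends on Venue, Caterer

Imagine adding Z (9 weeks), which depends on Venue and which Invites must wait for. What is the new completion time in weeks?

25

Originally the plan takes 16 weeks.
With Z inserted, Invites now waits for max(Venue, Z).
New critical path: Venue→Z→Invites→Band = 2+9+5+9 = 25 ⇒ 25 weeks.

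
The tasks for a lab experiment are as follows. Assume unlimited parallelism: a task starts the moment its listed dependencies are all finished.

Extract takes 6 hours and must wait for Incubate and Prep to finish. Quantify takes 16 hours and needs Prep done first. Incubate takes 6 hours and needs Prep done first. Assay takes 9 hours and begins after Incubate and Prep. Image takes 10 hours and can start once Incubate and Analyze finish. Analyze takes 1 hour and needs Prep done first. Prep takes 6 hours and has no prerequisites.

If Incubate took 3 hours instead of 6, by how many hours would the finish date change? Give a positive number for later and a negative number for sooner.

The binding path is Prep→Incubate→Image = 6+6+10 = 22; finish at 22 hours.
Incubate lies on that path, so at 3 hours the path becomes 19 hours.
New critical path: Prep→Quantify = 6+16 = 22 ⇒ 22 hours.
Change in finish: 22 − 22 = +0 hours.

0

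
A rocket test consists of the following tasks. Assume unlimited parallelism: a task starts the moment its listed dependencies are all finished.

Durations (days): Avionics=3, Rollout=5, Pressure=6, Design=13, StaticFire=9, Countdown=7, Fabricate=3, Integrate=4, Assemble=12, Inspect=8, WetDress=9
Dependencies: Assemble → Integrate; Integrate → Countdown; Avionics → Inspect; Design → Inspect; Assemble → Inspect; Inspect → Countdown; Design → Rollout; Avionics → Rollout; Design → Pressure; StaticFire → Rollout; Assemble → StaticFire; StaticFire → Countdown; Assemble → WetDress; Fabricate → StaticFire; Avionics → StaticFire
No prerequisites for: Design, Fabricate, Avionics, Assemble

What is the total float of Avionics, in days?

9

Design→Inspect→Countdown = 13+8+7 = 28 sets the makespan at 28 days.
The longest chain containing Avionics totals 19 days.
So Avionics can slip 12 − 3 = 9 days.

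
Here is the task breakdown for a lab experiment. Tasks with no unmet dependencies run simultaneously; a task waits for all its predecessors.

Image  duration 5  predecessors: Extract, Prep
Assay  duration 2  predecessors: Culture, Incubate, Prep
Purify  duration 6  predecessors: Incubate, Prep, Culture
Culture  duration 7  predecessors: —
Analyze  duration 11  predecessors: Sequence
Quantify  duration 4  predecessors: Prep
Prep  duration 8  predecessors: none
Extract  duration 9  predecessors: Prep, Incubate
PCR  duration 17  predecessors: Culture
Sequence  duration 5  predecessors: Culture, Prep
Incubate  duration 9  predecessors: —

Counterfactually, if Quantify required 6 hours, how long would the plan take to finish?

24

The binding path is Prep→Sequence→Analyze = 8+5+11 = 24; finish at 24 hours.
Quantify is off the critical path — its longest chain is 12 hours, giving 12 of slack.
That remains the longest chain; total 24 hours.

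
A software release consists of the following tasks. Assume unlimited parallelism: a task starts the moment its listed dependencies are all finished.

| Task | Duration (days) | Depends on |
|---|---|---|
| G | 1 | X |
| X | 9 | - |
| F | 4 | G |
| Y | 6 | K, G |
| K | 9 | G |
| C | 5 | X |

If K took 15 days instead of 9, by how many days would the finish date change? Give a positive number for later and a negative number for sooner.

6

The binding path is X→G→K→Y = 9+1+9+6 = 25; finish at 25 days.
K is on the critical path; changing it to 15 makes that path 31 days.
That remains the longest chain; total 31 days.
Change in finish: 31 − 25 = +6 days.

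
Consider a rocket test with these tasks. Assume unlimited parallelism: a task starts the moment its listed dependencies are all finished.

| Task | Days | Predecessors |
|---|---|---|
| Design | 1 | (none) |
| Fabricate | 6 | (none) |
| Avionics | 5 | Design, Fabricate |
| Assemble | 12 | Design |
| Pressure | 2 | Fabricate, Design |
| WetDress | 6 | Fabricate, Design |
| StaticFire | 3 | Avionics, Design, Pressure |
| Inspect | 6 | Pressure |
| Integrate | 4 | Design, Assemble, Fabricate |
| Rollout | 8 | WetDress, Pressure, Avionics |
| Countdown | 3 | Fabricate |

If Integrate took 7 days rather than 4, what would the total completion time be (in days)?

20

Baseline: Fabricate→WetDress→Rollout = 6+6+8 = 20 → 20 days.
Integrate is off the critical path — its longest chain is 17 days, giving 3 of slack.
New critical path: Design→Assemble→Integrate = 1+12+7 = 20 ⇒ 20 days.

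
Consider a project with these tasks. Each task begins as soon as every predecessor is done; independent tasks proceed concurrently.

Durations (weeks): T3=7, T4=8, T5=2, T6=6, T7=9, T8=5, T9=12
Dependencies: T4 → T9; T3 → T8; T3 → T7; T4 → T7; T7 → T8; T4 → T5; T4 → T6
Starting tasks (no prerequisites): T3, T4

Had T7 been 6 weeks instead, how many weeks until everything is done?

Baseline: T4→T7→T8 = 8+9+5 = 22 → 22 weeks.
T7 lies on that path, so at 6 weeks the path becomes 19 weeks.
New critical path: T4→T9 = 8+12 = 20 ⇒ 20 weeks.

20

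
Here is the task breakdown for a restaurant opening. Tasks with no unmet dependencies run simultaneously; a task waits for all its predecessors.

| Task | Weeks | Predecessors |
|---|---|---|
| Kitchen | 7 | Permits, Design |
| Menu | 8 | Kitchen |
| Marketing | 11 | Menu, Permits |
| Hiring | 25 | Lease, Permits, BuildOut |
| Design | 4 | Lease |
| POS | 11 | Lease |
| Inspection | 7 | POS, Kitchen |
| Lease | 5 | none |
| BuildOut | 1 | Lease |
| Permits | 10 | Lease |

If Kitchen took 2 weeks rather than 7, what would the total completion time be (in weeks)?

40

Critical path before the change: Lease→Permits→Kitchen→Menu→Marketing = 5+10+7+8+11 = 41 giving 41 weeks.
Since Kitchen is critical, the -5 change carries straight to that chain (now 36 weeks).
New critical path: Lease→Permits→Hiring = 5+10+25 = 40 ⇒ 40 weeks.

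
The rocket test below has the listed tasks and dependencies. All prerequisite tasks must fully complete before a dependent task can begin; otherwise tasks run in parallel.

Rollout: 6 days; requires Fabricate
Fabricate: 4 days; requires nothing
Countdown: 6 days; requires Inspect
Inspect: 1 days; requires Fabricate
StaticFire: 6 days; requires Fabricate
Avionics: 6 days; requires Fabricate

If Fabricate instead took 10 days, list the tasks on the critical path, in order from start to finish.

Fabricate, Inspect, Countdown

Baseline: Fabricate→Inspect→Countdown = 4+1+6 = 11 → 11 days.
Fabricate lies on that path, so at 10 days the path becomes 17 days.
The critical path is still Fabricate→Inspect→Countdown; finish is now 17 days.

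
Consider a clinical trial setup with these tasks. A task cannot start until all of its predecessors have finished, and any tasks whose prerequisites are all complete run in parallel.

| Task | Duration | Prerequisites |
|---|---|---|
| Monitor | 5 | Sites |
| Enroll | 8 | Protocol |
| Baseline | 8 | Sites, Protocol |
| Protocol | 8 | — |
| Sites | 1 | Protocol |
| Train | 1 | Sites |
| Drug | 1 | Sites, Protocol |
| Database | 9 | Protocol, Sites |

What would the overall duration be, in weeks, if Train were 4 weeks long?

Actual critical path: Protocol→Sites→Database = 8+1+9 = 18 ⇒ 18 weeks.
The longest path through Train is only 10 weeks, so Train has float 8.
No other chain overtakes it, so the finish is 18 weeks.

18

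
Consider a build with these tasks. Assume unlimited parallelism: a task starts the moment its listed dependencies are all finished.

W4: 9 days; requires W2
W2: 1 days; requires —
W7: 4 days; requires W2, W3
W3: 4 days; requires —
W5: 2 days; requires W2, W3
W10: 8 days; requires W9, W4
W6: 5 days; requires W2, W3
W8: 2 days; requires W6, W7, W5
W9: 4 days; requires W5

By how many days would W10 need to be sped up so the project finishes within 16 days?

Current finish: 18 days; target: 16.
W10 is on every critical path, so each day cut from W10 cuts the finish by one (this holds down to a finish of 11).
Need 18 − 16 = 2 days off W10 → W10 becomes 6 days, finish becomes 16.

2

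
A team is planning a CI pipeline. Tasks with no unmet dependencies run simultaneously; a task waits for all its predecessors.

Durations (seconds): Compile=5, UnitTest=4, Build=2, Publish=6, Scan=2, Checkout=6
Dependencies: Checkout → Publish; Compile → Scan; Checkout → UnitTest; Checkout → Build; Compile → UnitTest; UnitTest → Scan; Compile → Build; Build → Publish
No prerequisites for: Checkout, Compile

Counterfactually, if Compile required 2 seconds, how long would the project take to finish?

Baseline: Checkout→Build→Publish = 6+2+6 = 14 → 14 seconds.
Compile is off the critical path — its longest chain is 13 seconds, giving 1 of slack.
The critical path is still Checkout→Build→Publish; finish is now 14 seconds.

14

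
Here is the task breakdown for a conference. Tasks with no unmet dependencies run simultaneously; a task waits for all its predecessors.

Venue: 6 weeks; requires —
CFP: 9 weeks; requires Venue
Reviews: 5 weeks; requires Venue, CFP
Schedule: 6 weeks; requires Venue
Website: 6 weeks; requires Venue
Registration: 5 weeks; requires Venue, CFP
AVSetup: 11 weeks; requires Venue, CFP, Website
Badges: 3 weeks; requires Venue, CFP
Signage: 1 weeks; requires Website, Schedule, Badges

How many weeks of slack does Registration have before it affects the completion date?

6

The longest chain is Venue→CFP→AVSetup = 6+9+11 = 26; overall finish 26 weeks.
The longest chain containing Registration totals 20 weeks.
Float = 26 − 20 = 6.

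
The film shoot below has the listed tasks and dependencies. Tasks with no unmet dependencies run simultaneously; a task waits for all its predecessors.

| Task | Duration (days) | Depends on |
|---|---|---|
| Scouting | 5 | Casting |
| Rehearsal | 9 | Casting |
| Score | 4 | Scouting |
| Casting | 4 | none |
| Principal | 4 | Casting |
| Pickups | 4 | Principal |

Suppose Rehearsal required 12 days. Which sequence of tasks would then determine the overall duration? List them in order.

Actual critical path: Casting→Rehearsal = 4+9 = 13 ⇒ 13 days.
Since Rehearsal is critical, the +3 change carries straight to that chain (now 16 days).
That remains the longest chain; total 16 days.

Casting, Rehearsal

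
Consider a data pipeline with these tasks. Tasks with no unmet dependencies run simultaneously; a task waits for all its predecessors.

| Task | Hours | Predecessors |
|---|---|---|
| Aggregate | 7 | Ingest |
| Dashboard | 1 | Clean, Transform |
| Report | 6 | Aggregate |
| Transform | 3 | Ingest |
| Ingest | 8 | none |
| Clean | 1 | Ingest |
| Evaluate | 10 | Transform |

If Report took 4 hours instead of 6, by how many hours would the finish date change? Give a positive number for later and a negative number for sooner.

0

Critical path before the change: Ingest→Aggregate→Report = 8+7+6 = 21 giving 21 hours.
Since Report is critical, the -2 change carries straight to that chain (now 19 hours).
The binding chain switches to Ingest→Transform→Evaluate = 8+3+10 = 21; finish 21 hours.
Change in finish: 21 − 21 = +0 hours.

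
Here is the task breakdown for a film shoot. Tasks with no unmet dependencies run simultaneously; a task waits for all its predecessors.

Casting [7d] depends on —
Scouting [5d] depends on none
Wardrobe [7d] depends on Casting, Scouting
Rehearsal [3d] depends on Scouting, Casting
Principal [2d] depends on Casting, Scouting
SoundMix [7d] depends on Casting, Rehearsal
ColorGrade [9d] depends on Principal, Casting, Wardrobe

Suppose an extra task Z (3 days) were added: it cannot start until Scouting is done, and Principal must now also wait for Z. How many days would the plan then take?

23

Originally the plan takes 23 days.
With Z inserted, Principal now waits for max(Casting, Scouting, Z).
New critical path: Casting→Wardrobe→ColorGrade = 7+7+9 = 23 ⇒ 23 days.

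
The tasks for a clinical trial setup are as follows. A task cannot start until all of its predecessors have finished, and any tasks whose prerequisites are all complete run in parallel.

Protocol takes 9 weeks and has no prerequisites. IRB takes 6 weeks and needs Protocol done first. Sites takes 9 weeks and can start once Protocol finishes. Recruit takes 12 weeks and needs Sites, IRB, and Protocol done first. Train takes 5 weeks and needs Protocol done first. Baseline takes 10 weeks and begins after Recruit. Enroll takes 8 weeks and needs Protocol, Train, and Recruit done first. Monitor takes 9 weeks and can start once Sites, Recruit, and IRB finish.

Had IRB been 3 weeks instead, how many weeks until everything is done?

The binding path is Protocol→Sites→Recruit→Baseline = 9+9+12+10 = 40; finish at 40 weeks.
IRB is off the critical path — its longest chain is 37 weeks, giving 3 of slack.
No other chain overtakes it, so the finish is 40 weeks.

40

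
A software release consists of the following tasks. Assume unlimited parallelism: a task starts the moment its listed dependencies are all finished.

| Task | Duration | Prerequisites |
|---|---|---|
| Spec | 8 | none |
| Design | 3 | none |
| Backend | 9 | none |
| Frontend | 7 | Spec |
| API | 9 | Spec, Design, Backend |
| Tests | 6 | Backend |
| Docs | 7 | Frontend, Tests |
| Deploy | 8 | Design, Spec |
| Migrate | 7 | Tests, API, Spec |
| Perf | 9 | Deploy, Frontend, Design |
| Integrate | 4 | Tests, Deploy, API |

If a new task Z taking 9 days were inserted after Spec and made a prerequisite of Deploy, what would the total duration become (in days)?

Originally the schedule takes 25 days.
With Z inserted, Deploy now waits for max(Design, Spec, Z).
New critical path: Spec→Z→Deploy→Perf = 8+9+8+9 = 34 ⇒ 34 days.

34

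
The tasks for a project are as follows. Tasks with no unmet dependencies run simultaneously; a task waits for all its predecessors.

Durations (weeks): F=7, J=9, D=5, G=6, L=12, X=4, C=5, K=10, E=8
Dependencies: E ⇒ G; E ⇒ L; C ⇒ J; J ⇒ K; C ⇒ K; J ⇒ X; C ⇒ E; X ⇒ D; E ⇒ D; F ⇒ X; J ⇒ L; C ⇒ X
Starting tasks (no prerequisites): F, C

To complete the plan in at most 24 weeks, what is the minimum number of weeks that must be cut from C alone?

Current finish: 26 weeks; target: 24.
C is on every critical path, so each week cut from C cuts the finish by one (this holds down to a finish of 22).
Need 26 − 24 = 2 weeks off C → C becomes 3 weeks, finish becomes 24.

2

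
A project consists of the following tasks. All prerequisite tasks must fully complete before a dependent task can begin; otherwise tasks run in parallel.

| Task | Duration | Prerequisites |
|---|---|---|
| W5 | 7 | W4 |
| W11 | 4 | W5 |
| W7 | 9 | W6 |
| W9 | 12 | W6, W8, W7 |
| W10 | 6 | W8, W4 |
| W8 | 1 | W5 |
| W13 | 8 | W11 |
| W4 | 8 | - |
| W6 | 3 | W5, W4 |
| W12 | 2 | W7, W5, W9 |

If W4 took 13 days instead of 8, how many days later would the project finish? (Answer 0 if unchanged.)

5

As given, the longest chain is W4→W5→W6→W7→W9→W12 = 8+7+3+9+12+2 = 41, so the finish is 41 days.
W4 lies on that path, so at 13 days the path becomes 46 days.
The critical path is still W4→W5→W6→W7→W9→W12; finish is now 46 days.
Change in finish: 46 − 41 = +5 days.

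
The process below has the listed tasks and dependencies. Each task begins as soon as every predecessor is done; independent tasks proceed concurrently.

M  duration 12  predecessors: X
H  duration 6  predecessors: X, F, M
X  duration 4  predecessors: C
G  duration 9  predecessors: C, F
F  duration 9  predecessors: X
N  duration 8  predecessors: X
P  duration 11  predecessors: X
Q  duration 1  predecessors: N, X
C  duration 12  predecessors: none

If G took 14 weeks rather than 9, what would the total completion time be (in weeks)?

39

Baseline: C→X→F→G = 12+4+9+9 = 34 → 34 weeks.
G lies on that path, so at 14 weeks the path becomes 39 weeks.
That remains the longest chain; total 39 weeks.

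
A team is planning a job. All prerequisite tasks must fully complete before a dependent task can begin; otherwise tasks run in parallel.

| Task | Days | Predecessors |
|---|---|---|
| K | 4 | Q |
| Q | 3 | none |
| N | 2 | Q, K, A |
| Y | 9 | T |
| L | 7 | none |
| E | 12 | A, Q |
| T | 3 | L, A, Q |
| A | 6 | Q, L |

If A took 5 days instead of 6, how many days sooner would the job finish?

Critical path before the change: L→A→T→Y = 7+6+3+9 = 25 giving 25 days.
A is on the critical path; changing it to 5 makes that path 24 days.
The critical path is still L→A→T→Y; finish is now 24 days.
Change in finish: 24 − 25 = -1 days.

1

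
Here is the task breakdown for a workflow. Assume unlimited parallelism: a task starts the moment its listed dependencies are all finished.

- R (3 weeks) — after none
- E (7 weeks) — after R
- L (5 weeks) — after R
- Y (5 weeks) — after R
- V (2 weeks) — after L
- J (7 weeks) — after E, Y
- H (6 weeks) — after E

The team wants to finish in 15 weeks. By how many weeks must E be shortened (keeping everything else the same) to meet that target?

Current finish: 17 weeks; target: 15.
E is on every critical path, so each week cut from E cuts the finish by one (this holds down to a finish of 15).
Need 17 − 15 = 2 weeks off E → E becomes 5 weeks, finish becomes 15.

2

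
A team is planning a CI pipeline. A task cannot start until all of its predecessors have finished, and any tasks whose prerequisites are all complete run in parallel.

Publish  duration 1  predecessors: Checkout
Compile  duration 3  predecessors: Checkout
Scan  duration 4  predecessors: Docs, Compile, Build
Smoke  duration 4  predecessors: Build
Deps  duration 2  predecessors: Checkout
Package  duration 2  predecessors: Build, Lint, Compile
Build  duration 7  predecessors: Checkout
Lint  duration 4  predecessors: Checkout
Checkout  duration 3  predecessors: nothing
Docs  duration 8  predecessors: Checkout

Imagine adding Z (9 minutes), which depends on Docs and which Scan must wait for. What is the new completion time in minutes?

24

Originally the plan takes 15 minutes.
With Z inserted, Scan now waits for max(Docs, Compile, Build, Z).
New critical path: Checkout→Docs→Z→Scan = 3+8+9+4 = 24 ⇒ 24 minutes.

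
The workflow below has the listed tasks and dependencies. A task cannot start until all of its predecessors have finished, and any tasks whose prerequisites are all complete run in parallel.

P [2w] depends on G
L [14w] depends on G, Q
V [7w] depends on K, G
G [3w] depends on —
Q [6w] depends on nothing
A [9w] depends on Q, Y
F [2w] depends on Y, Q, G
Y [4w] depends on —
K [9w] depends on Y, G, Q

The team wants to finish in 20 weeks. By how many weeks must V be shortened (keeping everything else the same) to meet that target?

Current finish: 22 weeks; target: 20.
V is on every critical path, so each week cut from V cuts the finish by one (this holds down to a finish of 20).
Need 22 − 20 = 2 weeks off V → V becomes 5 weeks, finish becomes 20.

2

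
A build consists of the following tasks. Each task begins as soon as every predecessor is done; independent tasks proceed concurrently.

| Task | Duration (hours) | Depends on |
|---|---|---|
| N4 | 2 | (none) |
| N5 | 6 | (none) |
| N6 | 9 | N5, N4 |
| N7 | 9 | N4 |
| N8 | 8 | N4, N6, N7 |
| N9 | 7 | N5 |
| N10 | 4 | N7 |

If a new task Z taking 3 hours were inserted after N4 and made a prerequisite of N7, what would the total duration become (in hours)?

23

Originally the schedule takes 23 hours.
With Z inserted, N7 now waits for max(N4, Z).
New critical path: N5→N6→N8 = 6+9+8 = 23 ⇒ 23 hours.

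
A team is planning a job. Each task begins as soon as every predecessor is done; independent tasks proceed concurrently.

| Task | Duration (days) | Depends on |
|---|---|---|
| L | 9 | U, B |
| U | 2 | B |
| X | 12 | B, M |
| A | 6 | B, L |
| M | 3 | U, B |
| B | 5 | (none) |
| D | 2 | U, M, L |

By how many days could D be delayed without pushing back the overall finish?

B→U→M→X = 5+2+3+12 = 22 sets the makespan at 22 days.
Longest path through D: 18 days (earliest finish 18, latest finish 22).
So D can slip 22 − 18 = 4 days.

4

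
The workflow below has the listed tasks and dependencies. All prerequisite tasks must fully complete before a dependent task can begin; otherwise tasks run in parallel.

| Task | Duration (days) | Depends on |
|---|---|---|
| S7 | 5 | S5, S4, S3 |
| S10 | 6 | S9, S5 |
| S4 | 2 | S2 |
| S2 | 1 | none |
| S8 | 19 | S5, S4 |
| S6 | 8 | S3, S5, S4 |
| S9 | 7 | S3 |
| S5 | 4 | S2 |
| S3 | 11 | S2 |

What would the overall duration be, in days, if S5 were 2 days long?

25

Actual critical path: S2→S3→S9→S10 = 1+11+7+6 = 25 ⇒ 25 days.
The longest path through S5 is only 24 days, so S5 has float 1.
No other chain overtakes it, so the finish is 25 days.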